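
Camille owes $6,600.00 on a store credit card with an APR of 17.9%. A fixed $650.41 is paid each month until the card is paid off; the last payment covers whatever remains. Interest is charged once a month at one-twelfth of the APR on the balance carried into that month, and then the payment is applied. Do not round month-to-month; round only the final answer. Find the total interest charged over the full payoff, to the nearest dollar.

Monthly rate r = 17.9%/12 = 1.49167% = 0.0149167.
Payoff takes n = ⌈−ln(1 − rB₀/P)/ln(1+r)⌉ = ⌈11.085⌉ = 12 payments; the last is $55.54.
Total paid = 11·$650.41 + $55.54 = $7,210.05.
Total interest = total paid − principal = $7,210.05 − $6,600.00 = $610.05.

$610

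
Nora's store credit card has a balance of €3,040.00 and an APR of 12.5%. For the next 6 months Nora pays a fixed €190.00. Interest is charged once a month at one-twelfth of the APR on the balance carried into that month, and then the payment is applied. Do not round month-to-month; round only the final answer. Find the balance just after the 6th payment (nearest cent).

€2,064.91

Monthly rate r = 12.5%/12 = 1.04167% = 0.0104167.
Each month: B ← B·(1+r) − €190.00.
Month 1: interest €31.67; balance after payment €2,881.67.
Month 2: interest €30.02; balance after payment €2,721.68.
Month 3: interest €28.35; balance after payment €2,560.03.
Month 4: interest €26.67; balance after payment €2,396.70.
Month 5: interest €24.97; balance after payment €2,231.67.
Month 6: interest €23.25; balance after payment €2,064.91.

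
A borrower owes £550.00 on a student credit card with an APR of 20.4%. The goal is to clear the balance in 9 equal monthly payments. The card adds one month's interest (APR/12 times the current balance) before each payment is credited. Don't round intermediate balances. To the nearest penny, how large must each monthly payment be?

Monthly rate r = 20.4%/12 = 1.7% = 0.017.
Level-payment amortization: P = B₀·r / (1 − (1+r)^(−n)) = 550.00·0.017 / (1 − 1.017^(−9)).
Denominator 1 − (1+r)^(−9) = 0.14076606.
P = 9.35 / 0.14076606 ≈ 66.42.

£66.42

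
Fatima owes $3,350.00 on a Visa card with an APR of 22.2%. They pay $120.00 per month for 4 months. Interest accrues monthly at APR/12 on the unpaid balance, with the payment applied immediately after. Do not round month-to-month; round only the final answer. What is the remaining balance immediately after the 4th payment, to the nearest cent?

Monthly rate r = 22.2%/12 = 1.85% = 0.0185.
Each month: B ← B·(1+r) − $120.00.
Month 1: interest $61.97; balance after payment $3,291.97.
Month 2: interest $60.90; balance after payment $3,232.88.
Month 3: interest $59.81; balance after payment $3,172.68.
Month 4: interest $58.69; balance after payment $3,111.38.

$3,111.38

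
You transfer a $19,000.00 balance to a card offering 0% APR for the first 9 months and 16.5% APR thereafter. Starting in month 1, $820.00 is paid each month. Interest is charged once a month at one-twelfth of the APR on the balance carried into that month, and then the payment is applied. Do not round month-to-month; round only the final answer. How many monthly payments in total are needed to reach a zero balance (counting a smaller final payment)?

Promo months 1–9 at r₀ = 0%/12 = 0; months 10+ at r₁ = 16.5%/12 = 0.01375.
After month 9 (no interest yet): B = $19,000.00 − 9·$820.00 = $11,620.00.
Then at r₁ with $820.00/mo: n₂ = −ln(1 − r₁·B/P)/ln(1+r₁) ≈ 15.87 → 16 more payments.

25 months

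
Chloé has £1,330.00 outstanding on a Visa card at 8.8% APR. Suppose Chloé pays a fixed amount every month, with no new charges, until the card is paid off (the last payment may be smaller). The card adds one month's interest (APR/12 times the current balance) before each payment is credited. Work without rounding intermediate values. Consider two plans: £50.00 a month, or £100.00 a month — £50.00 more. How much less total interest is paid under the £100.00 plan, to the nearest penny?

£80.42

Monthly rate r = 8.8%/12 = 0.733333% = 0.00733333.
At £50.00/mo: n = ⌈−ln(1 − rB₀/P)/ln(1+r)⌉ = 30 payments (last £34.97); total interest = total paid − £1,330.00 = £154.97.
At £100.00/mo: 15 payments (last £4.55); total interest £74.55.
Interest saved = £154.97 − £74.55 = £80.42.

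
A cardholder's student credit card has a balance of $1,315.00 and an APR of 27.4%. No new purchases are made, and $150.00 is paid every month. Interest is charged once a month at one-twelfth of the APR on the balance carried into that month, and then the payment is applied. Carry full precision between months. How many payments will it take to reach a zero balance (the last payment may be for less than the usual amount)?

10 months

Monthly rate r = 27.4%/12 = 2.28333% = 0.0228333.
Recurrence: B ← B·(1+r) − $150.00.
Month 1: interest $30.03; balance after payment $1,195.03.
Month 2: interest $27.29; balance after payment $1,072.31.
Closed form: n = −ln(1 − rB₀/P)/ln(1+r) = −ln(0.79983)/ln(1.02283) ≈ 9.893, so the balance reaches zero during payment 10.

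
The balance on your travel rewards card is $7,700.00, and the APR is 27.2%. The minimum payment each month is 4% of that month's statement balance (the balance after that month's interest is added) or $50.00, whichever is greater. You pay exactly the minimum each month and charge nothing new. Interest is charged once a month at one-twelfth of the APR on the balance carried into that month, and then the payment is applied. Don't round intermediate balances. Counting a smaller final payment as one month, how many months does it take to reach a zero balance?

Monthly rate r = 27.2%/12 = 2.26667% = 0.0226667.
While 4% of the post-interest balance exceeds $50.00, each month B ← (B·(1+r))·(1 − 0.04), i.e. B shrinks by the factor (1+r)·0.96 = 0.98176.
This holds for months 1–100. Entering month 101 the balance is $1,221.87; 4% of the post-interest balance is now below $50.00, so the flat $50.00 minimum applies from here.
From month 101 a fixed $50.00 at rate r clears $1,221.87 in 37 more payments. Total: 100 + 37 = 137 months.

137 months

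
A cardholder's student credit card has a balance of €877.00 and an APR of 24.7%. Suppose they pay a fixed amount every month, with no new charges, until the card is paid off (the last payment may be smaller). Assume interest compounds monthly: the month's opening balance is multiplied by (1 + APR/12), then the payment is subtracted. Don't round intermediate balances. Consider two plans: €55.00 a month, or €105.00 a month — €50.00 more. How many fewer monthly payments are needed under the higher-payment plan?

Monthly rate r = 24.7%/12 = 2.05833% = 0.0205833.
At €55.00/mo: n = ⌈−ln(1 − rB₀/P)/ln(1+r)⌉ = 20 payments (last €29.02); total interest = total paid − €877.00 = €197.02.
At €105.00/mo: 10 payments (last €27.40); total interest €95.40.
Payments saved = 20 − 10 = 10.

10 fewer payments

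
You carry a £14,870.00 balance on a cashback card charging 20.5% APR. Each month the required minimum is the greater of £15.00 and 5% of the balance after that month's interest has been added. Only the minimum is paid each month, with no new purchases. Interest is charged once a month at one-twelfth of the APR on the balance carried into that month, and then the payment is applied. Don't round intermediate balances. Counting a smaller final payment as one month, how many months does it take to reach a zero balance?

Monthly rate r = 20.5%/12 = 1.70833% = 0.0170833.
While 5% of the post-interest balance exceeds £15.00, each month B ← (B·(1+r))·(1 − 0.05), i.e. B shrinks by the factor (1+r)·0.95 = 0.96623.
This holds for months 1–115. Entering month 116 the balance is £286.11; 5% of the post-interest balance is now below £15.00, so the flat £15.00 minimum applies from here.
From month 116 a fixed £15.00 at rate r clears £286.11 in 24 more payments. Total: 115 + 24 = 139 months.

139 months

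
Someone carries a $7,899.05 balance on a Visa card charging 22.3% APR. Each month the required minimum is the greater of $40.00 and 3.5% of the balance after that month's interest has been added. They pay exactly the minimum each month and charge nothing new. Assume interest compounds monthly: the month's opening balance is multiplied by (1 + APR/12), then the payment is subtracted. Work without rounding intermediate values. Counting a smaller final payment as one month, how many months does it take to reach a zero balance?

154 months

Monthly rate r = 22.3%/12 = 1.85833% = 0.0185833.
While 3.5% of the post-interest balance exceeds $40.00, each month B ← (B·(1+r))·(1 − 0.035), i.e. B shrinks by the factor (1+r)·0.965 = 0.98293.
This holds for months 1–114. Entering month 115 the balance is $1,109.93; 3.5% of the post-interest balance is now below $40.00, so the flat $40.00 minimum applies from here.
From month 115 a fixed $40.00 at rate r clears $1,109.93 in 40 more payments. Total: 114 + 40 = 154 months.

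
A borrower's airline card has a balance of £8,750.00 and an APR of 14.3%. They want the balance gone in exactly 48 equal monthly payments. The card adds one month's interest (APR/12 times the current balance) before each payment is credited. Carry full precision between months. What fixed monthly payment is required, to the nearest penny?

£240.43

Monthly rate r = 14.3%/12 = 1.19167% = 0.0119167.
Level-payment amortization: P = B₀·r / (1 − (1+r)^(−n)) = 8750.00·0.0119167 / (1 − 1.01192^(−48)).
Denominator 1 − (1+r)^(−48) = 0.433692844.
P = 104.271 / 0.433692844 ≈ 240.43.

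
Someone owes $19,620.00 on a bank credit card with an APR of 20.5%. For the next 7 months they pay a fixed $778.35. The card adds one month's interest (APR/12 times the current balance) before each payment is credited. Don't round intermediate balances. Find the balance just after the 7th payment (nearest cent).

Monthly rate r = 20.5%/12 = 1.70833% = 0.0170833.
Each month: B ← B·(1+r) − $778.35.
Month 1: interest $335.17; balance after payment $19,176.83.
Month 2: interest $327.60; balance after payment $18,726.08.
Month 3: interest $319.90; balance after payment $18,267.63.
Month 4: interest $312.07; balance after payment $17,801.36.
Month 5: interest $304.11; balance after payment $17,327.11.
Month 6: interest $296.00; balance after payment $16,844.77.
Month 7: interest $287.76; balance after payment $16,354.18.

$16,354.18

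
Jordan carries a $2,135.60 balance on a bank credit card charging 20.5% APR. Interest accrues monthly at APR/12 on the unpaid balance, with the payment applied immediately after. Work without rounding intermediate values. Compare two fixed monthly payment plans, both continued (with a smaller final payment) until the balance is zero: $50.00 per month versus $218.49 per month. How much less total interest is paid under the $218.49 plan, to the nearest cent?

$1,504.40

Monthly rate r = 20.5%/12 = 1.70833% = 0.0170833.
At $50.00/mo: n = ⌈−ln(1 − rB₀/P)/ln(1+r)⌉ = 78 payments (last $11.23); total interest = total paid − $2,135.60 = $1,725.63.
At $218.49/mo: 11 payments (last $171.93); total interest $221.23.
Interest saved = $1,725.63 − $221.23 = $1,504.40.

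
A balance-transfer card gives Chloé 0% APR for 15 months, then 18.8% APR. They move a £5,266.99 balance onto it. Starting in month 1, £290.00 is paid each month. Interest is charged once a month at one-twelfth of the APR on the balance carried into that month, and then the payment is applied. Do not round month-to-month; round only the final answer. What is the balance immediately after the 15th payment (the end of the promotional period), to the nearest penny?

£916.99

Promo months 1–15 at r₀ = 0%/12 = 0; months 16+ at r₁ = 18.8%/12 = 0.0156667.
After month 15 (no interest yet): B = £5,266.99 − 15·£290.00 = £916.99.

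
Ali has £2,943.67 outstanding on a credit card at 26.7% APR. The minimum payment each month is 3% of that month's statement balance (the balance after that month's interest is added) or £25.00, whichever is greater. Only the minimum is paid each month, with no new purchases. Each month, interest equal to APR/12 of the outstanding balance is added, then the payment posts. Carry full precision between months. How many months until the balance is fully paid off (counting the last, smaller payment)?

Monthly rate r = 26.7%/12 = 2.225% = 0.02225.
While 3% of the post-interest balance exceeds £25.00, each month B ← (B·(1+r))·(1 − 0.03), i.e. B shrinks by the factor (1+r)·0.97 = 0.99158.
This holds for months 1–152. Entering month 153 the balance is £814.47; 3% of the post-interest balance is now below £25.00, so the flat £25.00 minimum applies from here.
From month 153 a fixed £25.00 at rate r clears £814.47 in 59 more payments. Total: 152 + 59 = 211 months.

211 months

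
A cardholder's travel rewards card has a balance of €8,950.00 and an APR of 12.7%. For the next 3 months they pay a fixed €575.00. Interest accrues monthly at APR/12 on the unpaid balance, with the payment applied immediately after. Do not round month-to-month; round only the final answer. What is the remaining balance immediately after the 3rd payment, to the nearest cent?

Monthly rate r = 12.7%/12 = 1.05833% = 0.0105833.
Each month: B ← B·(1+r) − €575.00.
Month 1: interest €94.72; balance after payment €8,469.72.
Month 2: interest €89.64; balance after payment €7,984.36.
Month 3: interest €84.50; balance after payment €7,493.86.

€7,493.86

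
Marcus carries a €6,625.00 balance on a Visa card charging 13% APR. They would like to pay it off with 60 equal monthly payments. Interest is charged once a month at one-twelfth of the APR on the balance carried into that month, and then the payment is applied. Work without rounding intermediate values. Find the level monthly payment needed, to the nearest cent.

Monthly rate r = 13%/12 = 1.08333% = 0.0108333.
Level-payment amortization: P = B₀·r / (1 − (1+r)^(−n)) = 6625.00·0.0108333 / (1 − 1.01083^(−60)).
Denominator 1 − (1+r)^(−60) = 0.476126162.
P = 71.7708 / 0.476126162 ≈ 150.74.

€150.74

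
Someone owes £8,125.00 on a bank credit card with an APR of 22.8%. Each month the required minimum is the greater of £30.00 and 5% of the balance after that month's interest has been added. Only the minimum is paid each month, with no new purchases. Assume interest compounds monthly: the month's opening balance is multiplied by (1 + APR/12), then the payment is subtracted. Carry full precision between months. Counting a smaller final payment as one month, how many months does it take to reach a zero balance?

Monthly rate r = 22.8%/12 = 1.9% = 0.019.
While 5% of the post-interest balance exceeds £30.00, each month B ← (B·(1+r))·(1 − 0.05), i.e. B shrinks by the factor (1+r)·0.95 = 0.96805.
This holds for months 1–81. Entering month 82 the balance is £585.52; 5% of the post-interest balance is now below £30.00, so the flat £30.00 minimum applies from here.
From month 82 a fixed £30.00 at rate r clears £585.52 in 25 more payments. Total: 81 + 25 = 106 months.

106 months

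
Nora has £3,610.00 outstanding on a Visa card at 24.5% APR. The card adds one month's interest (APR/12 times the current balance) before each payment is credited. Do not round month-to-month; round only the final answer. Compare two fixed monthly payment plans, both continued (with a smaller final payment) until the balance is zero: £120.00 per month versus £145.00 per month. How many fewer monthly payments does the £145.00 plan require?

12 fewer payments

Monthly rate r = 24.5%/12 = 2.04167% = 0.0204167.
At £120.00/mo: n = ⌈−ln(1 − rB₀/P)/ln(1+r)⌉ = 48 payments (last £15.10); total interest = total paid − £3,610.00 = £2,045.10.
At £145.00/mo: 36 payments (last £18.16); total interest £1,483.16.
Payments saved = 48 − 36 = 12.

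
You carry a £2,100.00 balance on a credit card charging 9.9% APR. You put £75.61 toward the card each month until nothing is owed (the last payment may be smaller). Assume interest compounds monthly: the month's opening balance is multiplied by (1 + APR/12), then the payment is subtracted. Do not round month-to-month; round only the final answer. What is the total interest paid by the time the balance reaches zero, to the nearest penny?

£294.99

Monthly rate r = 9.9%/12 = 0.825% = 0.00825.
Payoff takes n = ⌈−ln(1 − rB₀/P)/ln(1+r)⌉ = ⌈31.675⌉ = 32 payments; the last is £51.08.
Total paid = 31·£75.61 + £51.08 = £2,394.99.
Total interest = total paid − principal = £2,394.99 − £2,100.00 = £294.99.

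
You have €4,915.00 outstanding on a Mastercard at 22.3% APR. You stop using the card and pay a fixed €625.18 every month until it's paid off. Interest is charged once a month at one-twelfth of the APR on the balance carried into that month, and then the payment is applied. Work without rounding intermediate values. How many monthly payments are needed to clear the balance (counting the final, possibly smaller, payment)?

Monthly rate r = 22.3%/12 = 1.85833% = 0.0185833.
Recurrence: B ← B·(1+r) − €625.18.
Month 1: interest €91.34; balance after payment €4,381.16.
Month 2: interest €81.42; balance after payment €3,837.39.
Closed form: n = −ln(1 − rB₀/P)/ln(1+r) = −ln(0.8539)/ln(1.01858) ≈ 8.578, so the balance reaches zero during payment 9.

9 payments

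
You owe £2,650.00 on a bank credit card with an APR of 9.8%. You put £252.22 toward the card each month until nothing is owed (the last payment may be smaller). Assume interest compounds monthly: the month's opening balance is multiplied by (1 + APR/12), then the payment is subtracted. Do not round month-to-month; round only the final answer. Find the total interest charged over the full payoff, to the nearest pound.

Monthly rate r = 9.8%/12 = 0.816667% = 0.00816667.
Payoff takes n = ⌈−ln(1 − rB₀/P)/ln(1+r)⌉ = ⌈11.030⌉ = 12 payments; the last is £7.55.
Total paid = 11·£252.22 + £7.55 = £2,781.97.
Total interest = total paid − principal = £2,781.97 − £2,650.00 = £131.97.

£132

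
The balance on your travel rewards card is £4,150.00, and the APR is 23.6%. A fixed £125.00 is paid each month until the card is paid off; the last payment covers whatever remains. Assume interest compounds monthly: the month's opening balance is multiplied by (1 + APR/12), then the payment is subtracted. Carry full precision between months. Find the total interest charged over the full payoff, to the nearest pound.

Monthly rate r = 23.6%/12 = 1.96667% = 0.0196667.
Payoff takes n = ⌈−ln(1 − rB₀/P)/ln(1+r)⌉ = ⌈54.336⌉ = 55 payments; the last is £42.29.
Total paid = 54·£125.00 + £42.29 = £6,792.29.
Total interest = total paid − principal = £6,792.29 − £4,150.00 = £2,642.29.

£2,642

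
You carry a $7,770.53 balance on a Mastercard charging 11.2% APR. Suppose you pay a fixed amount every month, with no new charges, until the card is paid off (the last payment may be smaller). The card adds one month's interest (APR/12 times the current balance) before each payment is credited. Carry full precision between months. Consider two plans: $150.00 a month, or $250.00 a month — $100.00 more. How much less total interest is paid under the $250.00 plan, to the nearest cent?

$1,447.11

Monthly rate r = 11.2%/12 = 0.933333% = 0.00933333.
At $150.00/mo: n = ⌈−ln(1 − rB₀/P)/ln(1+r)⌉ = 72 payments (last $17.61); total interest = total paid − $7,770.53 = $2,897.08.
At $250.00/mo: 37 payments (last $220.50); total interest $1,449.97.
Interest saved = $2,897.08 − $1,449.97 = $1,447.11.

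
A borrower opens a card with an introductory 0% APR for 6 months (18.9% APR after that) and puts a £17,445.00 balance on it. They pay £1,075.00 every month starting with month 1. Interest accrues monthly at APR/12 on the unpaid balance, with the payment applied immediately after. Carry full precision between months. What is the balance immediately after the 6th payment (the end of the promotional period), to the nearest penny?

£10,995.00

Promo months 1–6 at r₀ = 0%/12 = 0; months 7+ at r₁ = 18.9%/12 = 0.01575.
After month 6 (no interest yet): B = £17,445.00 − 6·£1,075.00 = £10,995.00.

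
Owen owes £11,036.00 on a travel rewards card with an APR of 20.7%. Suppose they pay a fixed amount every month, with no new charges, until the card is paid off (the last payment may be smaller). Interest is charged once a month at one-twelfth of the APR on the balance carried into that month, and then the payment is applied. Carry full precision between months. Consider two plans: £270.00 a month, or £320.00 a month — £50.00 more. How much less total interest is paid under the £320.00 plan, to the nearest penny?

Monthly rate r = 20.7%/12 = 1.725% = 0.01725.
At £270.00/mo: n = ⌈−ln(1 − rB₀/P)/ln(1+r)⌉ = 72 payments (last £106.91); total interest = total paid − £11,036.00 = £8,240.91.
At £320.00/mo: 53 payments (last £267.81); total interest £5,871.81.
Interest saved = £8,240.91 − £5,871.81 = £2,369.10.

£2,369.10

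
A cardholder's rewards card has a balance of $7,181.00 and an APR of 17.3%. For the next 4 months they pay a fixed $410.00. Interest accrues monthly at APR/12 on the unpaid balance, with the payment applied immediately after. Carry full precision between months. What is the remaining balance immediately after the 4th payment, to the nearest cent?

Monthly rate r = 17.3%/12 = 1.44167% = 0.0144167.
Each month: B ← B·(1+r) − $410.00.
Month 1: interest $103.53; balance after payment $6,874.53.
Month 2: interest $99.11; balance after payment $6,563.63.
Month 3: interest $94.63; balance after payment $6,248.26.
Month 4: interest $90.08; balance after payment $5,928.34.

$5,928.34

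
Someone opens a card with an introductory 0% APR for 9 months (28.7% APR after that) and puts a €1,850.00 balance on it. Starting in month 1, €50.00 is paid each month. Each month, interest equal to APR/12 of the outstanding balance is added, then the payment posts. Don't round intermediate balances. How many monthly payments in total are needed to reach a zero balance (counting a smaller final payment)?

Promo months 1–9 at r₀ = 0%/12 = 0; months 10+ at r₁ = 28.7%/12 = 0.0239167.
After month 9 (no interest yet): B = €1,850.00 − 9·€50.00 = €1,400.00.
Then at r₁ with €50.00/mo: n₂ = −ln(1 − r₁·B/P)/ln(1+r₁) ≈ 46.86 → 47 more payments.

56 months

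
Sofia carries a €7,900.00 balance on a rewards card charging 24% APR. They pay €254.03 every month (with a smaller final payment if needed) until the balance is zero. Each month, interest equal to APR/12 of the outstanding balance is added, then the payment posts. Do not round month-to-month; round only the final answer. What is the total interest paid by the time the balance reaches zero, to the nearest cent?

€4,579.34

Monthly rate r = 24%/12 = 2% = 0.02.
Payoff takes n = ⌈−ln(1 − rB₀/P)/ln(1+r)⌉ = ⌈49.124⌉ = 50 payments; the last is €31.87.
Total paid = 49·€254.03 + €31.87 = €12,479.34.
Total interest = total paid − principal = €12,479.34 − €7,900.00 = €4,579.34.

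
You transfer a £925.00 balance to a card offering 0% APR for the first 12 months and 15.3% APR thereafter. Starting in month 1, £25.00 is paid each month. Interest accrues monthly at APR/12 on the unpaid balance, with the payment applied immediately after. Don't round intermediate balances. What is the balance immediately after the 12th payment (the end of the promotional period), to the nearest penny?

£625.00

Promo months 1–12 at r₀ = 0%/12 = 0; months 13+ at r₁ = 15.3%/12 = 0.01275.
After month 12 (no interest yet): B = £925.00 − 12·£25.00 = £625.00.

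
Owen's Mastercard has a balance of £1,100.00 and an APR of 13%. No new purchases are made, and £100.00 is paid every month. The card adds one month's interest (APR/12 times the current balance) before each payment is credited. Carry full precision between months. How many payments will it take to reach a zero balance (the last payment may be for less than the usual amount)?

12 months

Monthly rate r = 13%/12 = 1.08333% = 0.0108333.
Recurrence: B ← B·(1+r) − £100.00.
Month 1: interest £11.92; balance after payment £1,011.92.
Month 2: interest £10.96; balance after payment £922.88.
Closed form: n = −ln(1 − rB₀/P)/ln(1+r) = −ln(0.88083)/ln(1.01083) ≈ 11.776, so the balance reaches zero during payment 12.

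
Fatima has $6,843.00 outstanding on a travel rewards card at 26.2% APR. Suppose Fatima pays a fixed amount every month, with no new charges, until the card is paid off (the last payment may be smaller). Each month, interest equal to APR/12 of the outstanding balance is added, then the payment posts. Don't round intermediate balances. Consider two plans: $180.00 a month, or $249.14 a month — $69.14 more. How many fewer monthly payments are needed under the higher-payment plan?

Monthly rate r = 26.2%/12 = 2.18333% = 0.0218333.
At $180.00/mo: n = ⌈−ln(1 − rB₀/P)/ln(1+r)⌉ = 83 payments (last $8.99); total interest = total paid − $6,843.00 = $7,925.99.
At $249.14/mo: 43 payments (last $97.19); total interest $3,718.07.
Payments saved = 83 − 43 = 40.

40 fewer payments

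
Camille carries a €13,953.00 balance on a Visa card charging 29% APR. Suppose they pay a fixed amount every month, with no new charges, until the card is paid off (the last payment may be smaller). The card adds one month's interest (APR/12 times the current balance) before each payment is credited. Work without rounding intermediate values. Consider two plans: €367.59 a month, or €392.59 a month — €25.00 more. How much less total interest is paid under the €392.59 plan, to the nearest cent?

€6,177.94

Monthly rate r = 29%/12 = 2.41667% = 0.0241667.
At €367.59/mo: n = ⌈−ln(1 − rB₀/P)/ln(1+r)⌉ = 105 payments (last €144.64); total interest = total paid − €13,953.00 = €24,421.00.
At €392.59/mo: 83 payments (last €3.68); total interest €18,243.06.
Interest saved = €24,421.00 − €18,243.06 = €6,177.94.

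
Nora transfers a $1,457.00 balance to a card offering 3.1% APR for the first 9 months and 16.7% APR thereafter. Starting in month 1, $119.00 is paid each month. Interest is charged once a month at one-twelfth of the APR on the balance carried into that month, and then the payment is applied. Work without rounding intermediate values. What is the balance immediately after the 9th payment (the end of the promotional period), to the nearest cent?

Promo months 1–9 at r₀ = 3.1%/12 = 0.00258333; months 10+ at r₁ = 16.7%/12 = 0.0139167.
After month 9: iterate B ← B·(1+r₀) − $119.00 for 9 months → $409.09.

$409.09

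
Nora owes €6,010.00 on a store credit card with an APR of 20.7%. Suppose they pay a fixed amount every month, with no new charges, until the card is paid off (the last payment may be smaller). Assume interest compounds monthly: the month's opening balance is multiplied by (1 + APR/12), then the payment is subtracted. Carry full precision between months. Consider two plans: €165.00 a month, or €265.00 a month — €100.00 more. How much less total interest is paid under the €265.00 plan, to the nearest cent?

Monthly rate r = 20.7%/12 = 1.725% = 0.01725.
At €165.00/mo: n = ⌈−ln(1 − rB₀/P)/ln(1+r)⌉ = 58 payments (last €143.44); total interest = total paid − €6,010.00 = €3,538.44.
At €265.00/mo: 30 payments (last €4.83); total interest €1,679.83.
Interest saved = €3,538.44 − €1,679.83 = €1,858.61.

€1,858.61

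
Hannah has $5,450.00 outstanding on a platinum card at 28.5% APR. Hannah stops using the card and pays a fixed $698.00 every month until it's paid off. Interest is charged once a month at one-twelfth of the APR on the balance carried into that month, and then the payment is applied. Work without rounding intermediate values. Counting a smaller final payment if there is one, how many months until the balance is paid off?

9 payments

Monthly rate r = 28.5%/12 = 2.375% = 0.02375.
Recurrence: B ← B·(1+r) − $698.00.
Month 1: interest $129.44; balance after payment $4,881.44.
Month 2: interest $115.93; balance after payment $4,299.37.
Closed form: n = −ln(1 − rB₀/P)/ln(1+r) = −ln(0.81456)/ln(1.02375) ≈ 8.738, so the balance reaches zero during payment 9.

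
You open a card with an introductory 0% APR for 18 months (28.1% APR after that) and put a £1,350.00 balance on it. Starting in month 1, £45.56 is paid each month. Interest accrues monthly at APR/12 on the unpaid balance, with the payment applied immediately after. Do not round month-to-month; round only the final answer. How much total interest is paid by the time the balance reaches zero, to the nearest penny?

£96.02

Promo months 1–18 at r₀ = 0%/12 = 0; months 19+ at r₁ = 28.1%/12 = 0.0234167.
After month 18 (no interest yet): B = £1,350.00 − 18·£45.56 = £529.92.
Then at r₁ with £45.56/mo: n₂ = −ln(1 − r₁·B/P)/ln(1+r₁) ≈ 13.74 → 14 more payments.
Total paid = 31·£45.56 + £33.66 = £1,446.02; interest = £1,446.02 − £1,350.00 = £96.02.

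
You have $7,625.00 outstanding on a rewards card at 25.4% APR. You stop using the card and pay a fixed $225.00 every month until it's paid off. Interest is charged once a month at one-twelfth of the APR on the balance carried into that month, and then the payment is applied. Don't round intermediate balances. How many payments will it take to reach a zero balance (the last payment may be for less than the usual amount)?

61 months

Monthly rate r = 25.4%/12 = 2.11667% = 0.0211667.
Recurrence: B ← B·(1+r) − $225.00.
Month 1: interest $161.40; balance after payment $7,561.40.
Month 2: interest $160.05; balance after payment $7,496.45.
Closed form: n = −ln(1 − rB₀/P)/ln(1+r) = −ln(0.28269)/ln(1.02117) ≈ 60.319, so the balance reaches zero during payment 61.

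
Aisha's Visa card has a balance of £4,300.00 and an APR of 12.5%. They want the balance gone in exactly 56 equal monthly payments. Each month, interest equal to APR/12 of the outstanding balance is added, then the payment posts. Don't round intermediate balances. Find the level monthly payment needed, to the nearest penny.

Monthly rate r = 12.5%/12 = 1.04167% = 0.0104167.
Level-payment amortization: P = B₀·r / (1 − (1+r)^(−n)) = 4300.00·0.0104167 / (1 − 1.01042^(−56)).
Denominator 1 − (1+r)^(−56) = 0.440278575.
P = 44.7917 / 0.440278575 ≈ 101.73.

£101.73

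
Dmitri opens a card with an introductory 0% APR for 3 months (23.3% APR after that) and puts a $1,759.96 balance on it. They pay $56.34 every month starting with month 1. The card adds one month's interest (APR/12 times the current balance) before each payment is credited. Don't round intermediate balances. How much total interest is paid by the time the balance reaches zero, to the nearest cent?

$737.47

Promo months 1–3 at r₀ = 0%/12 = 0; months 4+ at r₁ = 23.3%/12 = 0.0194167.
After month 3 (no interest yet): B = $1,759.96 − 3·$56.34 = $1,590.94.
Then at r₁ with $56.34/mo: n₂ = −ln(1 − r₁·B/P)/ln(1+r₁) ≈ 41.33 → 42 more payments.
Total paid = 44·$56.34 + $18.47 = $2,497.43; interest = $2,497.43 − $1,759.96 = $737.47.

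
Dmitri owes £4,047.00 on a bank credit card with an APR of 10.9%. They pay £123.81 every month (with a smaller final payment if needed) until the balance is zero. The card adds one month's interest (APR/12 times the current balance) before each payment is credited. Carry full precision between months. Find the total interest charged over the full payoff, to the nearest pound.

£776

Monthly rate r = 10.9%/12 = 0.908333% = 0.00908333.
Payoff takes n = ⌈−ln(1 − rB₀/P)/ln(1+r)⌉ = ⌈38.958⌉ = 39 payments; the last is £118.60.
Total paid = 38·£123.81 + £118.60 = £4,823.38.
Total interest = total paid − principal = £4,823.38 − £4,047.00 = £776.38.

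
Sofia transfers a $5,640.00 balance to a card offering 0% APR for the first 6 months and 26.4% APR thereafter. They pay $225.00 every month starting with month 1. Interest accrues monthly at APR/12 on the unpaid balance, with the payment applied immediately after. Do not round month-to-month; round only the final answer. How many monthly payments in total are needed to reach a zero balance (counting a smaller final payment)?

31 payments

Promo months 1–6 at r₀ = 0%/12 = 0; months 7+ at r₁ = 26.4%/12 = 0.022.
After month 6 (no interest yet): B = $5,640.00 − 6·$225.00 = $4,290.00.
Then at r₁ with $225.00/mo: n₂ = −ln(1 − r₁·B/P)/ln(1+r₁) ≈ 24.99 → 25 more payments.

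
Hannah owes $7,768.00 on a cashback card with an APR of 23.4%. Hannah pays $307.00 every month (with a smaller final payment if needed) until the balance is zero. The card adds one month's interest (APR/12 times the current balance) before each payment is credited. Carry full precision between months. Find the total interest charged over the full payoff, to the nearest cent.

Monthly rate r = 23.4%/12 = 1.95% = 0.0195.
Payoff takes n = ⌈−ln(1 − rB₀/P)/ln(1+r)⌉ = ⌈35.213⌉ = 36 payments; the last is $65.94.
Total paid = 35·$307.00 + $65.94 = $10,810.94.
Total interest = total paid − principal = $10,810.94 − $7,768.00 = $3,042.94.

$3,042.94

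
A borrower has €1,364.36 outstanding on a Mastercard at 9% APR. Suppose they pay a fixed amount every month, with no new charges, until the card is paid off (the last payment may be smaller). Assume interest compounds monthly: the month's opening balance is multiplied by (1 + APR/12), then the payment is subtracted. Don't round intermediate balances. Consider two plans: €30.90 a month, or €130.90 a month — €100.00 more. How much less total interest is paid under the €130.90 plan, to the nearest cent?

Monthly rate r = 9%/12 = 0.75% = 0.0075.
At €30.90/mo: n = ⌈−ln(1 − rB₀/P)/ln(1+r)⌉ = 54 payments (last €25.60); total interest = total paid − €1,364.36 = €298.94.
At €130.90/mo: 11 payments (last €117.01); total interest €61.65.
Interest saved = €298.94 − €61.65 = €237.29.

€237.29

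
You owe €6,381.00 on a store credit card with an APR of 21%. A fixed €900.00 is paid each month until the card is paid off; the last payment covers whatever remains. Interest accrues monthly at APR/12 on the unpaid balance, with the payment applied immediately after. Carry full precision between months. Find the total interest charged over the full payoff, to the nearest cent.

Monthly rate r = 21%/12 = 1.75% = 0.0175.
Payoff takes n = ⌈−ln(1 − rB₀/P)/ln(1+r)⌉ = ⌈7.636⌉ = 8 payments; the last is €574.24.
Total paid = 7·€900.00 + €574.24 = €6,874.24.
Total interest = total paid − principal = €6,874.24 − €6,381.00 = €493.24.

€493.24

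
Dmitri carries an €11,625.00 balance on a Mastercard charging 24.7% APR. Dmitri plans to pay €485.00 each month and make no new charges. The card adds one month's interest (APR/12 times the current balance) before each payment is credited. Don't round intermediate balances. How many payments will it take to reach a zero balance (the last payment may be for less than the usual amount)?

Monthly rate r = 24.7%/12 = 2.05833% = 0.0205833.
Recurrence: B ← B·(1+r) − €485.00.
Month 1: interest €239.28; balance after payment €11,379.28.
Month 2: interest €234.22; balance after payment €11,128.50.
Closed form: n = −ln(1 − rB₀/P)/ln(1+r) = −ln(0.50664)/ln(1.02058) ≈ 33.373, so the balance reaches zero during payment 34.

34 months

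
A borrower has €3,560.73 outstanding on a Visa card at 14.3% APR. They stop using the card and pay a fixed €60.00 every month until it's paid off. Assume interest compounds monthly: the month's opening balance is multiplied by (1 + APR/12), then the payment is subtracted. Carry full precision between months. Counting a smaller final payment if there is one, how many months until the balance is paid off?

104 payments

Monthly rate r = 14.3%/12 = 1.19167% = 0.0119167.
Recurrence: B ← B·(1+r) − €60.00.
Month 1: interest €42.43; balance after payment €3,543.16.
Month 2: interest €42.22; balance after payment €3,525.38.
Closed form: n = −ln(1 − rB₀/P)/ln(1+r) = −ln(0.2928)/ln(1.01192) ≈ 103.684, so the balance reaches zero during payment 104.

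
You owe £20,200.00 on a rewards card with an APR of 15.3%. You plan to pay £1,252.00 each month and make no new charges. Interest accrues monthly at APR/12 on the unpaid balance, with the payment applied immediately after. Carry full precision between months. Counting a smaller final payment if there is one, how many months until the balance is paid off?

Monthly rate r = 15.3%/12 = 1.275% = 0.01275.
Recurrence: B ← B·(1+r) − £1,252.00.
Month 1: interest £257.55; balance after payment £19,205.55.
Month 2: interest £244.87; balance after payment £18,198.42.
Closed form: n = −ln(1 − rB₀/P)/ln(1+r) = −ln(0.79429)/ln(1.01275) ≈ 18.178, so the balance reaches zero during payment 19.

19 payments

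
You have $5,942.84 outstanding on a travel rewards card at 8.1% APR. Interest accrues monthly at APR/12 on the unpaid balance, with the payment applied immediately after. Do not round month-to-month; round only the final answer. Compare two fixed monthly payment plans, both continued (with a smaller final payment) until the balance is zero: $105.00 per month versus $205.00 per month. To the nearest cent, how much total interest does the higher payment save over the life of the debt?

Monthly rate r = 8.1%/12 = 0.675% = 0.00675.
At $105.00/mo: n = ⌈−ln(1 − rB₀/P)/ln(1+r)⌉ = 72 payments (last $57.70); total interest = total paid − $5,942.84 = $1,569.86.
At $205.00/mo: 33 payments (last $75.81); total interest $692.97.
Interest saved = $1,569.86 − $692.97 = $876.89.

$876.89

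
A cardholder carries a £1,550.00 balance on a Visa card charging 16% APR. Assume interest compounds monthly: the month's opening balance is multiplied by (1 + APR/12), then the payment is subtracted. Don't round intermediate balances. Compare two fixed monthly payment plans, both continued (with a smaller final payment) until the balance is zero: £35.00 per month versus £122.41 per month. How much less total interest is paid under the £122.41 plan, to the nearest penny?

Monthly rate r = 16%/12 = 1.33333% = 0.0133333.
At £35.00/mo: n = ⌈−ln(1 − rB₀/P)/ln(1+r)⌉ = 68 payments (last £14.14); total interest = total paid − £1,550.00 = £809.14.
At £122.41/mo: 14 payments (last £117.72); total interest £159.05.
Interest saved = £809.14 − £159.05 = £650.09.

£650.09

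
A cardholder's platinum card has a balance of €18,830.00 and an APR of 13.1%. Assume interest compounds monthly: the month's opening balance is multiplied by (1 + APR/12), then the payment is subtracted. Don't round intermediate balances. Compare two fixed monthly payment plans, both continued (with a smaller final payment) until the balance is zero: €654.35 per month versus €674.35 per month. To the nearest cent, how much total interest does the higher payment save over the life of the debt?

Monthly rate r = 13.1%/12 = 1.09167% = 0.0109167.
At €654.35/mo: n = ⌈−ln(1 − rB₀/P)/ln(1+r)⌉ = 35 payments (last €478.85); total interest = total paid − €18,830.00 = €3,896.75.
At €674.35/mo: 34 payments (last €329.99); total interest €3,753.54.
Interest saved = €3,896.75 − €3,753.54 = €143.21.

€143.21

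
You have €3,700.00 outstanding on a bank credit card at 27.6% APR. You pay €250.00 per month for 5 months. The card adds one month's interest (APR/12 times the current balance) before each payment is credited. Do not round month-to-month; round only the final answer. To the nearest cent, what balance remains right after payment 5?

Monthly rate r = 27.6%/12 = 2.3% = 0.023.
Each month: B ← B·(1+r) − €250.00.
Month 1: interest €85.10; balance after payment €3,535.10.
Month 2: interest €81.31; balance after payment €3,366.41.
Month 3: interest €77.43; balance after payment €3,193.83.
Month 4: interest €73.46; balance after payment €3,017.29.
Month 5: interest €69.40; balance after payment €2,836.69.

€2,836.69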